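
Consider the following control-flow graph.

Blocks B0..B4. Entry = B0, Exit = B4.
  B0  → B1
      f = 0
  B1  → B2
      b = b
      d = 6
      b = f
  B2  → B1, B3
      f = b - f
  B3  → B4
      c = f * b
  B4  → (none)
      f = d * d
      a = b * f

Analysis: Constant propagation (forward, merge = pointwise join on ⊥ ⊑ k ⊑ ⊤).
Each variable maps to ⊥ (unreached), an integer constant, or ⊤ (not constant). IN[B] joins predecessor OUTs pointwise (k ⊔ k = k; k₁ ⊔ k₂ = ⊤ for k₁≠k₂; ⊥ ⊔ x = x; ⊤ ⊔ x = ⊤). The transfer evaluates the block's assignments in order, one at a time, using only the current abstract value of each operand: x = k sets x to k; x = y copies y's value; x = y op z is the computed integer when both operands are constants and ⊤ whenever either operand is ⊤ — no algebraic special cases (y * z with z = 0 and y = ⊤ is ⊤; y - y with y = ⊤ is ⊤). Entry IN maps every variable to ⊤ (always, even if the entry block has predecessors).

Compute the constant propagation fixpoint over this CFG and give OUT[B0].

Answer: {a: ⊤, b: ⊤, c: ⊤, d: ⊤, e: ⊤, f: 0}

Derivation:
Converged values:
  B0:  IN=(all ⊤)  OUT={f:0; rest ⊤}
  B1:  IN={f:0; rest ⊤}  OUT={b:0, d:6, f:0; rest ⊤}
  B2:  IN={b:0, d:6, f:0; rest ⊤}  OUT={b:0, d:6, f:0; rest ⊤}
  B3:  IN={b:0, d:6, f:0; rest ⊤}  OUT={b:0, c:0, d:6, f:0; rest ⊤}
  B4:  IN={b:0, c:0, d:6, f:0; rest ⊤}  OUT={a:0, b:0, c:0, d:6, f:36; rest ⊤}

B0 is the boundary node: IN[B0] = {a: ⊤, b: ⊤, c: ⊤, d: ⊤, e: ⊤, f: ⊤}
Applying B0's transfer function to that IN value gives OUT[B0] (row B0 above).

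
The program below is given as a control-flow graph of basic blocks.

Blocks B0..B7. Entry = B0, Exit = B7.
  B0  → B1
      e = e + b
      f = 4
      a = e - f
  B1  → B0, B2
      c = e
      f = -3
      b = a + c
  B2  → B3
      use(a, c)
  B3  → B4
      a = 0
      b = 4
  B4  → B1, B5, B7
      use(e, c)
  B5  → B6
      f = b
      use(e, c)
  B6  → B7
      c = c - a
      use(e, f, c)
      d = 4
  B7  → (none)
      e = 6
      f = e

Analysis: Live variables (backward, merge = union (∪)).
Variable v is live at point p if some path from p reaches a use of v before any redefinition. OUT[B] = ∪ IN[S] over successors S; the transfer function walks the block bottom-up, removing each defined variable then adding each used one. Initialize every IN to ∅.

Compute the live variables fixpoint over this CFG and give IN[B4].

Answer: {a, b, c, e}

Derivation:
Per-block solution:
  B0: | IN={b, e} | OUT={a, e}
  B1: | IN={a, e} | OUT={a, b, c, e}
  B2: | IN={a, c, e} | OUT={c, e}
  B3: | IN={c, e} | OUT={a, b, c, e}
  B4: | IN={a, b, c, e} | OUT={a, b, c, e}
  B5: | IN={a, b, c, e} | OUT={a, c, e, f}
  B6: | IN={a, c, e, f} | OUT={}
  B7: | IN={} | OUT={}

Merge at B4: OUT[B4] = IN[B1] ⊔ IN[B5] ⊔ IN[B7] = {a, b, c, e}
Applying B4's transfer function to that OUT value gives IN[B4] (row B4 above).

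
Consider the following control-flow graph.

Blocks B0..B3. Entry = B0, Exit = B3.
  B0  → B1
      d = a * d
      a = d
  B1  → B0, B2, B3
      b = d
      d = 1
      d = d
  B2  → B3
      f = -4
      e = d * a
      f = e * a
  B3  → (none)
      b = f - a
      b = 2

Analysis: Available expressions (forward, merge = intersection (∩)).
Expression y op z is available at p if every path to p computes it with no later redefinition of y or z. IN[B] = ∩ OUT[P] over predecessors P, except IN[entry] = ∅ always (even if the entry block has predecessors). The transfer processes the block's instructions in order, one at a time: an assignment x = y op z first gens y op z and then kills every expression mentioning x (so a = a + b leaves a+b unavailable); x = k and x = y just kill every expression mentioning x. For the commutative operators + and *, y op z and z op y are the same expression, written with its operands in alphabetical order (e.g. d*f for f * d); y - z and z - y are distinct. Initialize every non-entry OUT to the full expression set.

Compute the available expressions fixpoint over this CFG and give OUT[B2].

Answer: {a*d, a*e}

Working:
Per-block solution:
  B0:  IN={}  OUT={}
  B1:  IN={}  OUT={}
  B2:  IN={}  OUT={a*d, a*e}
  B3:  IN={}  OUT={f-a}

Merge at B2: IN[B2] = OUT[B1] = {}
Applying B2's transfer function to that IN value gives OUT[B2] (row B2 above).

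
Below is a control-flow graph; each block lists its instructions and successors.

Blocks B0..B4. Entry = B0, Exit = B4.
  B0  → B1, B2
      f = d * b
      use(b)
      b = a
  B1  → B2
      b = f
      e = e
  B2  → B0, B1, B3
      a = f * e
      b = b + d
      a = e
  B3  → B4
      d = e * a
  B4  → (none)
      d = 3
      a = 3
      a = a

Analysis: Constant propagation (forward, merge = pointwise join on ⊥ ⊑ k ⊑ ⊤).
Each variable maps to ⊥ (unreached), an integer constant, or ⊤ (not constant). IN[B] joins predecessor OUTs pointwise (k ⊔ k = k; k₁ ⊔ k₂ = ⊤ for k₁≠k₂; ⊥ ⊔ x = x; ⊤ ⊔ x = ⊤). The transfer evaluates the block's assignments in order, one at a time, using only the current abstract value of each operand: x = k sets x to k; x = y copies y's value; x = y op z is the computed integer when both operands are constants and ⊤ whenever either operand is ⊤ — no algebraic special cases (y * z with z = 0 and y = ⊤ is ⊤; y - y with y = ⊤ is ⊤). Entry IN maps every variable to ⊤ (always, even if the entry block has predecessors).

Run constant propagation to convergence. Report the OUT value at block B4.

Answer: {a: 3, b: ⊤, c: ⊤, d: 3, e: ⊤, f: ⊤}

Working:
Per-block solution:
  B0: | IN=(all ⊤) | OUT=(all ⊤)
  B1: | IN=(all ⊤) | OUT=(all ⊤)
  B2: | IN=(all ⊤) | OUT=(all ⊤)
  B3: | IN=(all ⊤) | OUT=(all ⊤)
  B4: | IN=(all ⊤) | OUT={a:3, d:3; rest ⊤}

Merge at B4: IN[B4] = OUT[B3] = {a: ⊤, b: ⊤, c: ⊤, d: ⊤, e: ⊤, f: ⊤}
Applying B4's transfer function to that IN value gives OUT[B4] (row B4 above).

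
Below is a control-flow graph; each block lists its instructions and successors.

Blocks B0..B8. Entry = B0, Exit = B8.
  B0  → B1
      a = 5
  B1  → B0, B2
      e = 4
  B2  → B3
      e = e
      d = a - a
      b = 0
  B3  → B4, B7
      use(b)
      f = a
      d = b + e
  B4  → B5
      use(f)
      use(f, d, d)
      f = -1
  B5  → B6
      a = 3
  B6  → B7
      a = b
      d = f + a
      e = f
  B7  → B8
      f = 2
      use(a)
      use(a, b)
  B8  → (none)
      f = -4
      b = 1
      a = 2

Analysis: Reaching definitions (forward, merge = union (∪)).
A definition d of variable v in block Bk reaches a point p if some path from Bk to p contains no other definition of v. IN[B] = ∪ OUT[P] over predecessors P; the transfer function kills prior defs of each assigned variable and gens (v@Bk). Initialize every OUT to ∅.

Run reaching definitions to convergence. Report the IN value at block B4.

Converged values:
  B0: | IN={a@B0, e@B1} | OUT={a@B0, e@B1}
  B1: | IN={a@B0, e@B1} | OUT={a@B0, e@B1}
  B2: | IN={a@B0, e@B1} | OUT={a@B0, b@B2, d@B2, e@B2}
  B3: | IN={a@B0, b@B2, d@B2, e@B2} | OUT={a@B0, b@B2, d@B3, e@B2, f@B3}
  B4: | IN={a@B0, b@B2, d@B3, e@B2, f@B3} | OUT={a@B0, b@B2, d@B3, e@B2, f@B4}
  B5: | IN={a@B0, b@B2, d@B3, e@B2, f@B4} | OUT={a@B5, b@B2, d@B3, e@B2, f@B4}
  B6: | IN={a@B5, b@B2, d@B3, e@B2, f@B4} | OUT={a@B6, b@B2, d@B6, e@B6, f@B4}
  B7: | IN={a@B0, a@B6, b@B2, d@B3, d@B6, e@B2, e@B6, f@B3, f@B4} | OUT={a@B0, a@B6, b@B2, d@B3, d@B6, e@B2, e@B6, f@B7}
  B8: | IN={a@B0, a@B6, b@B2, d@B3, d@B6, e@B2, e@B6, f@B7} | OUT={a@B8, b@B8, d@B3, d@B6, e@B2, e@B6, f@B8}

Merge at B4: IN[B4] = OUT[B3] = {a@B0, b@B2, d@B3, e@B2, f@B3}

Answer: {a@B0, b@B2, d@B3, e@B2, f@B3}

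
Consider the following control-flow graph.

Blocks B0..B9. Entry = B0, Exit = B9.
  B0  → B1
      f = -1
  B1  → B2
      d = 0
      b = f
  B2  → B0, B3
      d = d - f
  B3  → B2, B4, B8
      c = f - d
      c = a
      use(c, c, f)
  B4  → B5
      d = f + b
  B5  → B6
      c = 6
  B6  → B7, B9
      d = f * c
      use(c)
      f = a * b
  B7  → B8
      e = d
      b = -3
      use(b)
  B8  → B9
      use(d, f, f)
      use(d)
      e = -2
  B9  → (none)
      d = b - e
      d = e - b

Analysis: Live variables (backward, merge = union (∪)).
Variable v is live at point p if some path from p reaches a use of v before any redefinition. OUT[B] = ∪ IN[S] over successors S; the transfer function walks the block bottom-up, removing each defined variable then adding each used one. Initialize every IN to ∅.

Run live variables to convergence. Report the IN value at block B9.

Fixpoint table:
  B0:   IN={a, e}   OUT={a, e, f}
  B1:   IN={a, e, f}   OUT={a, b, d, e, f}
  B2:   IN={a, b, d, e, f}   OUT={a, b, d, e, f}
  B3:   IN={a, b, d, e, f}   OUT={a, b, d, e, f}
  B4:   IN={a, b, e, f}   OUT={a, b, e, f}
  B5:   IN={a, b, e, f}   OUT={a, b, c, e, f}
  B6:   IN={a, b, c, e, f}   OUT={b, d, e, f}
  B7:   IN={d, f}   OUT={b, d, f}
  B8:   IN={b, d, f}   OUT={b, e}
  B9:   IN={b, e}   OUT={}

B9 is the boundary node: OUT[B9] = {}
Applying B9's transfer function to that OUT value gives IN[B9] (row B9 above).

Answer: {b, e}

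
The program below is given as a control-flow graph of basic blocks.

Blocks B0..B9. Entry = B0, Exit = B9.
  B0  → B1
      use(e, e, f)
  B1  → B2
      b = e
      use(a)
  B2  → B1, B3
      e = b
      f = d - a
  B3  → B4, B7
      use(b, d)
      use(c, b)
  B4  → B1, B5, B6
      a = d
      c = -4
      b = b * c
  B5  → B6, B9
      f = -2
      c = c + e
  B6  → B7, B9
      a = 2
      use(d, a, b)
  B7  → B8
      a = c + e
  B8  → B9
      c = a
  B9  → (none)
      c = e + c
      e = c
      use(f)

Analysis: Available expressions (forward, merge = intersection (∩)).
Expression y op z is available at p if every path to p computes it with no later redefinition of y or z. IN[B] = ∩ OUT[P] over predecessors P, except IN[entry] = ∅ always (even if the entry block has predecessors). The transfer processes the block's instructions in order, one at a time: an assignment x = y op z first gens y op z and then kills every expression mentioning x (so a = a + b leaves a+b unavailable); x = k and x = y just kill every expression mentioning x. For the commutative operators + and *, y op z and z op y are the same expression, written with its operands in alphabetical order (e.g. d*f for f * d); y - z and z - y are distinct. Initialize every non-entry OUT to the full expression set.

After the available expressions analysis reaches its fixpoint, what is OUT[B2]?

Answer: {d-a}

Trace:
Converged values:
  B0: | IN={} | OUT={}
  B1: | IN={} | OUT={}
  B2: | IN={} | OUT={d-a}
  B3: | IN={d-a} | OUT={d-a}
  B4: | IN={d-a} | OUT={}
  B5: | IN={} | OUT={}
  B6: | IN={} | OUT={}
  B7: | IN={} | OUT={c+e}
  B8: | IN={c+e} | OUT={}
  B9: | IN={} | OUT={}

Merge at B2: IN[B2] = OUT[B1] = {}
Applying B2's transfer function to that IN value gives OUT[B2] (row B2 above).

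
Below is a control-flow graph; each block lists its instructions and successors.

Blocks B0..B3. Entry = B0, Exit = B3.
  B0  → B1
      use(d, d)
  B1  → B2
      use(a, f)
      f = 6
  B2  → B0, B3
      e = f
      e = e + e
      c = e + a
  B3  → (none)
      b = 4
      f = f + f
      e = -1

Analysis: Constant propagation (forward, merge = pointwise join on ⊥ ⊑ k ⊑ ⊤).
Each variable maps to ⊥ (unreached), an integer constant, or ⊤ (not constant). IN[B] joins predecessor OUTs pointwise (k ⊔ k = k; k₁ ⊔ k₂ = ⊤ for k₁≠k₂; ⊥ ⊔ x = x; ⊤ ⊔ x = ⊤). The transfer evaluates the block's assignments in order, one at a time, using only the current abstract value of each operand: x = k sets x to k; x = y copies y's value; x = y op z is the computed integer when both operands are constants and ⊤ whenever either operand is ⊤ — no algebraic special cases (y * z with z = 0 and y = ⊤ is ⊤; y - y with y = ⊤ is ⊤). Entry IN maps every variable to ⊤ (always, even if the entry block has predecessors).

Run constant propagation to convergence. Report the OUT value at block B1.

Answer: {a: ⊤, b: ⊤, c: ⊤, d: ⊤, e: ⊤, f: 6}

Derivation:
Converged values:
  B0:   IN=(all ⊤)   OUT=(all ⊤)
  B1:   IN=(all ⊤)   OUT={f:6; rest ⊤}
  B2:   IN={f:6; rest ⊤}   OUT={e:12, f:6; rest ⊤}
  B3:   IN={e:12, f:6; rest ⊤}   OUT={b:4, e:-1, f:12; rest ⊤}

Merge at B1: IN[B1] = OUT[B0] = {a: ⊤, b: ⊤, c: ⊤, d: ⊤, e: ⊤, f: ⊤}
Applying B1's transfer function to that IN value gives OUT[B1] (row B1 above).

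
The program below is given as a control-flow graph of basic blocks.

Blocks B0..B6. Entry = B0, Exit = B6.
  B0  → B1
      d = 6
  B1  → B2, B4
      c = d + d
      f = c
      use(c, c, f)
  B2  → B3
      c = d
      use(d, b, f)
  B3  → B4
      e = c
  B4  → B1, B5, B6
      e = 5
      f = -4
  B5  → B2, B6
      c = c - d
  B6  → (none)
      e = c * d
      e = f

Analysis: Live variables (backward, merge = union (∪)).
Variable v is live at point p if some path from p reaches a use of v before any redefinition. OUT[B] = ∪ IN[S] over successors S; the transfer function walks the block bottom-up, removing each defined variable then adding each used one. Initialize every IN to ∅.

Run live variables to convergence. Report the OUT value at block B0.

Fixpoint table:
  B0:  IN={b}  OUT={b, d}
  B1:  IN={b, d}  OUT={b, c, d, f}
  B2:  IN={b, d, f}  OUT={b, c, d}
  B3:  IN={b, c, d}  OUT={b, c, d}
  B4:  IN={b, c, d}  OUT={b, c, d, f}
  B5:  IN={b, c, d, f}  OUT={b, c, d, f}
  B6:  IN={c, d, f}  OUT={}

Merge at B0: OUT[B0] = IN[B1] = {b, d}

Answer: {b, d}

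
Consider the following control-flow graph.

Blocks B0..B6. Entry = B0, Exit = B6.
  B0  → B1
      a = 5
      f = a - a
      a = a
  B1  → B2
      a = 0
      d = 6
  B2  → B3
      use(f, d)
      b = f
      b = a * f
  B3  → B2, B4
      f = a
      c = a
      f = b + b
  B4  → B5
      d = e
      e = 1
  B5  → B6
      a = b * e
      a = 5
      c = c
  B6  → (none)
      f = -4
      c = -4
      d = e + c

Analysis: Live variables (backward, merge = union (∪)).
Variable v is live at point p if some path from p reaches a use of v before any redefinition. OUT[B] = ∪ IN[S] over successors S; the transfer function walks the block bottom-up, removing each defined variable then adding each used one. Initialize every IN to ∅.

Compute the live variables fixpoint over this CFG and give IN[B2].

Converged values:
  B0:  IN={e}  OUT={e, f}
  B1:  IN={e, f}  OUT={a, d, e, f}
  B2:  IN={a, d, e, f}  OUT={a, b, d, e}
  B3:  IN={a, b, d, e}  OUT={a, b, c, d, e, f}
  B4:  IN={b, c, e}  OUT={b, c, e}
  B5:  IN={b, c, e}  OUT={e}
  B6:  IN={e}  OUT={}

Merge at B2: OUT[B2] = IN[B3] = {a, b, d, e}
Applying B2's transfer function to that OUT value gives IN[B2] (row B2 above).

Answer: {a, d, e, f}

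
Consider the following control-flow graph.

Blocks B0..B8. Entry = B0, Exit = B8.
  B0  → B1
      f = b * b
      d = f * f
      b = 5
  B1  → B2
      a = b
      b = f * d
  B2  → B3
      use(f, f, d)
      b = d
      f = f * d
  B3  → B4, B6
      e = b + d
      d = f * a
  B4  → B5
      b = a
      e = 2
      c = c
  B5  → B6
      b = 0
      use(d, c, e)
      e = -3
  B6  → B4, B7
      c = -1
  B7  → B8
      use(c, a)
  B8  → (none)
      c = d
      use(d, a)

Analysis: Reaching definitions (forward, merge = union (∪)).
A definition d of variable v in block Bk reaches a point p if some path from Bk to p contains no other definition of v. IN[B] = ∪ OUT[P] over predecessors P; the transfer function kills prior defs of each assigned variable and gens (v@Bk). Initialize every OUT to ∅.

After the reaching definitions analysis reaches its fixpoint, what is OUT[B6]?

Per-block solution:
  B0:  IN={}  OUT={b@B0, d@B0, f@B0}
  B1:  IN={b@B0, d@B0, f@B0}  OUT={a@B1, b@B1, d@B0, f@B0}
  B2:  IN={a@B1, b@B1, d@B0, f@B0}  OUT={a@B1, b@B2, d@B0, f@B2}
  B3:  IN={a@B1, b@B2, d@B0, f@B2}  OUT={a@B1, b@B2, d@B3, e@B3, f@B2}
  B4:  IN={a@B1, b@B2, b@B5, c@B6, d@B3, e@B3, e@B5, f@B2}  OUT={a@B1, b@B4, c@B4, d@B3, e@B4, f@B2}
  B5:  IN={a@B1, b@B4, c@B4, d@B3, e@B4, f@B2}  OUT={a@B1, b@B5, c@B4, d@B3, e@B5, f@B2}
  B6:  IN={a@B1, b@B2, b@B5, c@B4, d@B3, e@B3, e@B5, f@B2}  OUT={a@B1, b@B2, b@B5, c@B6, d@B3, e@B3, e@B5, f@B2}
  B7:  IN={a@B1, b@B2, b@B5, c@B6, d@B3, e@B3, e@B5, f@B2}  OUT={a@B1, b@B2, b@B5, c@B6, d@B3, e@B3, e@B5, f@B2}
  B8:  IN={a@B1, b@B2, b@B5, c@B6, d@B3, e@B3, e@B5, f@B2}  OUT={a@B1, b@B2, b@B5, c@B8, d@B3, e@B3, e@B5, f@B2}

Merge at B6: IN[B6] = OUT[B3] ⊔ OUT[B5] = {a@B1, b@B2, b@B5, c@B4, d@B3, e@B3, e@B5, f@B2}
Applying B6's transfer function to that IN value gives OUT[B6] (row B6 above).

Answer: {a@B1, b@B2, b@B5, c@B6, d@B3, e@B3, e@B5, f@B2}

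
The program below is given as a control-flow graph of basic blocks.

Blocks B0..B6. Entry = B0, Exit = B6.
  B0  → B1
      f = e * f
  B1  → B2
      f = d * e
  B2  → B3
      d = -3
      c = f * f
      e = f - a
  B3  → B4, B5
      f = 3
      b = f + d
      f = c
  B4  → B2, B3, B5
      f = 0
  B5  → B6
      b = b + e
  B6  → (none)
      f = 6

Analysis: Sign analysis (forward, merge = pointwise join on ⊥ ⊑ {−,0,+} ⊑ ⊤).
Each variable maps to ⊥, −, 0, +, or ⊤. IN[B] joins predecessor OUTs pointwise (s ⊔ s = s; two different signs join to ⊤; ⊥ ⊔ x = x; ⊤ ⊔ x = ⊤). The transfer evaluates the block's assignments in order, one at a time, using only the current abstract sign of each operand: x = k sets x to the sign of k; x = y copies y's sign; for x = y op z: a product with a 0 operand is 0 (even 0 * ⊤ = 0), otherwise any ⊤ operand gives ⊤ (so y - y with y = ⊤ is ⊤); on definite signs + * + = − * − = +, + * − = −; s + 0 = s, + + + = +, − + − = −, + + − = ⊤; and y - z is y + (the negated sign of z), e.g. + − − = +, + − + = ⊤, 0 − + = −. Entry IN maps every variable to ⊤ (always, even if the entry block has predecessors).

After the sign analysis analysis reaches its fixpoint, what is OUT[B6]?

Per-block solution:
  B0:   IN=(all ⊤)   OUT=(all ⊤)
  B1:   IN=(all ⊤)   OUT=(all ⊤)
  B2:   IN=(all ⊤)   OUT={d:-; rest ⊤}
  B3:   IN={d:-; rest ⊤}   OUT={d:-; rest ⊤}
  B4:   IN={d:-; rest ⊤}   OUT={d:-, f:0; rest ⊤}
  B5:   IN={d:-; rest ⊤}   OUT={d:-; rest ⊤}
  B6:   IN={d:-; rest ⊤}   OUT={d:-, f:+; rest ⊤}

Merge at B6: IN[B6] = OUT[B5] = {a: ⊤, b: ⊤, c: ⊤, d: -, e: ⊤, f: ⊤}
Applying B6's transfer function to that IN value gives OUT[B6] (row B6 above).

Answer: {a: ⊤, b: ⊤, c: ⊤, d: -, e: ⊤, f: +}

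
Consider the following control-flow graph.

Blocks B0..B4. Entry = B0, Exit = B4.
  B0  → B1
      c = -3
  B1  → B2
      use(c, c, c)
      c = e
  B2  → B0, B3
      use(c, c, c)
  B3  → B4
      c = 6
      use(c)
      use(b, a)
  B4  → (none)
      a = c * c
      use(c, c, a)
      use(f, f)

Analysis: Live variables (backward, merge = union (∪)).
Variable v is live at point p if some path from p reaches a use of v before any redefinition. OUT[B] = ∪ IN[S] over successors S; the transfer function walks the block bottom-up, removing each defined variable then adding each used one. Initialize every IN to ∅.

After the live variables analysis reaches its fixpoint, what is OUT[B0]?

Converged values:
  B0: | IN={a, b, e, f} | OUT={a, b, c, e, f}
  B1: | IN={a, b, c, e, f} | OUT={a, b, c, e, f}
  B2: | IN={a, b, c, e, f} | OUT={a, b, e, f}
  B3: | IN={a, b, f} | OUT={c, f}
  B4: | IN={c, f} | OUT={}

Merge at B0: OUT[B0] = IN[B1] = {a, b, c, e, f}

Answer: {a, b, c, e, f}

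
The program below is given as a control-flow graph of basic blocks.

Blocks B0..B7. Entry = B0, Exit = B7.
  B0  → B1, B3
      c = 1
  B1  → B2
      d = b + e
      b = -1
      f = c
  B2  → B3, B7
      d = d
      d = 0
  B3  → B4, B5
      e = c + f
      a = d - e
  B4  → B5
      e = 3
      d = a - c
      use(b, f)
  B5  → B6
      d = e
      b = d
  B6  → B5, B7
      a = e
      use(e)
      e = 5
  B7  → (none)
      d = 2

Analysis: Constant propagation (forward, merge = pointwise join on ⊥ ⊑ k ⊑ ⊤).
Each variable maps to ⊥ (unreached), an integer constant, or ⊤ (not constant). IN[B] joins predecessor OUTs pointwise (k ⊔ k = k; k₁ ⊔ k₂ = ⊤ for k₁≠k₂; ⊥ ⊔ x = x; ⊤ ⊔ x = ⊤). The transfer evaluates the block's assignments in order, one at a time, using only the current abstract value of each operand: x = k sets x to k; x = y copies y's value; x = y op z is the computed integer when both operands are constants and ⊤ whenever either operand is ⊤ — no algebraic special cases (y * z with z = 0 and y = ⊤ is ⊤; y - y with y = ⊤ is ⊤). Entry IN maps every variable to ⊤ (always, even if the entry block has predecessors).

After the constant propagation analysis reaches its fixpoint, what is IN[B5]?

Fixpoint table:
  B0:  IN=(all ⊤)  OUT={c:1; rest ⊤}
  B1:  IN={c:1; rest ⊤}  OUT={b:-1, c:1, f:1; rest ⊤}
  B2:  IN={b:-1, c:1, f:1; rest ⊤}  OUT={b:-1, c:1, d:0, f:1; rest ⊤}
  B3:  IN={c:1; rest ⊤}  OUT={c:1; rest ⊤}
  B4:  IN={c:1; rest ⊤}  OUT={c:1, e:3; rest ⊤}
  B5:  IN={c:1; rest ⊤}  OUT={c:1; rest ⊤}
  B6:  IN={c:1; rest ⊤}  OUT={c:1, e:5; rest ⊤}
  B7:  IN={c:1; rest ⊤}  OUT={c:1, d:2; rest ⊤}

Merge at B5: IN[B5] = OUT[B3] ⊔ OUT[B4] ⊔ OUT[B6] = {a: ⊤, b: ⊤, c: 1, d: ⊤, e: ⊤, f: ⊤}

Answer: {a: ⊤, b: ⊤, c: 1, d: ⊤, e: ⊤, f: ⊤}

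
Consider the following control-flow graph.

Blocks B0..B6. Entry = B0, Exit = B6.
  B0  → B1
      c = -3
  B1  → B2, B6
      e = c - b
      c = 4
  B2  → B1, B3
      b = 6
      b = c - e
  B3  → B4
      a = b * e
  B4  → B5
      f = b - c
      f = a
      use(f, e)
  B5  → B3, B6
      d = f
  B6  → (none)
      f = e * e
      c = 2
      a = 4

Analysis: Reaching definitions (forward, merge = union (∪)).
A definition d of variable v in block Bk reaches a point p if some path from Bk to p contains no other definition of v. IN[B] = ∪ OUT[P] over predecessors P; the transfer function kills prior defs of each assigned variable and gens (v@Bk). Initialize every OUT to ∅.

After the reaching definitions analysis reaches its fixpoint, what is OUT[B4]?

Answer: {a@B3, b@B2, c@B1, d@B5, e@B1, f@B4}

Working:
Per-block solution:
  B0:  IN={}  OUT={c@B0}
  B1:  IN={b@B2, c@B0, c@B1, e@B1}  OUT={b@B2, c@B1, e@B1}
  B2:  IN={b@B2, c@B1, e@B1}  OUT={b@B2, c@B1, e@B1}
  B3:  IN={a@B3, b@B2, c@B1, d@B5, e@B1, f@B4}  OUT={a@B3, b@B2, c@B1, d@B5, e@B1, f@B4}
  B4:  IN={a@B3, b@B2, c@B1, d@B5, e@B1, f@B4}  OUT={a@B3, b@B2, c@B1, d@B5, e@B1, f@B4}
  B5:  IN={a@B3, b@B2, c@B1, d@B5, e@B1, f@B4}  OUT={a@B3, b@B2, c@B1, d@B5, e@B1, f@B4}
  B6:  IN={a@B3, b@B2, c@B1, d@B5, e@B1, f@B4}  OUT={a@B6, b@B2, c@B6, d@B5, e@B1, f@B6}

Merge at B4: IN[B4] = OUT[B3] = {a@B3, b@B2, c@B1, d@B5, e@B1, f@B4}
Applying B4's transfer function to that IN value gives OUT[B4] (row B4 above).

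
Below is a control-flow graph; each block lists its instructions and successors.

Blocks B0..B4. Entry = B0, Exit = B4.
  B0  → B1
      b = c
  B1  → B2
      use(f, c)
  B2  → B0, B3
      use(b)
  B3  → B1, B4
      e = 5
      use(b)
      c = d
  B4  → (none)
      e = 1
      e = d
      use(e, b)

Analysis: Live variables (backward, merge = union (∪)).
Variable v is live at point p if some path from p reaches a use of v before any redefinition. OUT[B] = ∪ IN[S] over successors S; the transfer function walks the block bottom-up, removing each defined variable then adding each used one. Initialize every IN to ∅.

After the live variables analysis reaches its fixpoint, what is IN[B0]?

Answer: {c, d, f}

Working:
Per-block solution:
  B0:   IN={c, d, f}   OUT={b, c, d, f}
  B1:   IN={b, c, d, f}   OUT={b, c, d, f}
  B2:   IN={b, c, d, f}   OUT={b, c, d, f}
  B3:   IN={b, d, f}   OUT={b, c, d, f}
  B4:   IN={b, d}   OUT={}

Merge at B0: OUT[B0] = IN[B1] = {b, c, d, f}
Applying B0's transfer function to that OUT value gives IN[B0] (row B0 above).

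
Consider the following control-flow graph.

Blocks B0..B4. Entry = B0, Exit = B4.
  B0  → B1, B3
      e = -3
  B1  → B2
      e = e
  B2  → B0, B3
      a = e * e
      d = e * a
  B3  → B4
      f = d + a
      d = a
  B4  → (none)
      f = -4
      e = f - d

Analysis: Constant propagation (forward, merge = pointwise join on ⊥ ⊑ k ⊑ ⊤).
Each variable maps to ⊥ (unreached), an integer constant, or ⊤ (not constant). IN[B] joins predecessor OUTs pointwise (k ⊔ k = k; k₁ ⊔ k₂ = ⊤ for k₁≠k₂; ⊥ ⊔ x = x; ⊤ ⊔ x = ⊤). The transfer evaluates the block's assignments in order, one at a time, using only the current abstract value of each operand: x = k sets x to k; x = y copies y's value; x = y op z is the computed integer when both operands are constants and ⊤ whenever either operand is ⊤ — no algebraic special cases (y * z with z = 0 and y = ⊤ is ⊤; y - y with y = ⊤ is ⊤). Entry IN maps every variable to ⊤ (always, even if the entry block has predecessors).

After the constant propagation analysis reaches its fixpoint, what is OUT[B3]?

Per-block solution:
  B0: | IN=(all ⊤) | OUT={e:-3; rest ⊤}
  B1: | IN={e:-3; rest ⊤} | OUT={e:-3; rest ⊤}
  B2: | IN={e:-3; rest ⊤} | OUT={a:9, d:-27, e:-3; rest ⊤}
  B3: | IN={e:-3; rest ⊤} | OUT={e:-3; rest ⊤}
  B4: | IN={e:-3; rest ⊤} | OUT={f:-4; rest ⊤}

Merge at B3: IN[B3] = OUT[B0] ⊔ OUT[B2] = {a: ⊤, b: ⊤, c: ⊤, d: ⊤, e: -3, f: ⊤}
Applying B3's transfer function to that IN value gives OUT[B3] (row B3 above).

Answer: {a: ⊤, b: ⊤, c: ⊤, d: ⊤, e: -3, f: ⊤}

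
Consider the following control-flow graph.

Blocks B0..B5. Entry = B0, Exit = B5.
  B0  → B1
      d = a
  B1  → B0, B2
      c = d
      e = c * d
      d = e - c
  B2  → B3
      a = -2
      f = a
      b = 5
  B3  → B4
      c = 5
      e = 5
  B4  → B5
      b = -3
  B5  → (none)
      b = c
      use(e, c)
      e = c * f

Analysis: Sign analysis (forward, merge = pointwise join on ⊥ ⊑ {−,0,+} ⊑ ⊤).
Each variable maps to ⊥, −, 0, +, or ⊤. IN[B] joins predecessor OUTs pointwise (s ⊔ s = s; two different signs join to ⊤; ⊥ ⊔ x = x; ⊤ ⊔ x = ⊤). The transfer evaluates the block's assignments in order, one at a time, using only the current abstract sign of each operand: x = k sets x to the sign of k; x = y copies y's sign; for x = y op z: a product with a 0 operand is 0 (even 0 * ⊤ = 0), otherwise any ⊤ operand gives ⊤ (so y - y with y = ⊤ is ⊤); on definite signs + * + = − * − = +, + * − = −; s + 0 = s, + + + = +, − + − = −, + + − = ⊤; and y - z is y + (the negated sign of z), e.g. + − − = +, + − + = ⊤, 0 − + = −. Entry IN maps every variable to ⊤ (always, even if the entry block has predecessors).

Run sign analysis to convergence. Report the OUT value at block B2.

Per-block solution:
  B0:  IN=(all ⊤)  OUT=(all ⊤)
  B1:  IN=(all ⊤)  OUT=(all ⊤)
  B2:  IN=(all ⊤)  OUT={a:-, b:+, f:-; rest ⊤}
  B3:  IN={a:-, b:+, f:-; rest ⊤}  OUT={a:-, b:+, c:+, e:+, f:-; rest ⊤}
  B4:  IN={a:-, b:+, c:+, e:+, f:-; rest ⊤}  OUT={a:-, b:-, c:+, e:+, f:-; rest ⊤}
  B5:  IN={a:-, b:-, c:+, e:+, f:-; rest ⊤}  OUT={a:-, b:+, c:+, e:-, f:-; rest ⊤}

Merge at B2: IN[B2] = OUT[B1] = {a: ⊤, b: ⊤, c: ⊤, d: ⊤, e: ⊤, f: ⊤}
Applying B2's transfer function to that IN value gives OUT[B2] (row B2 above).

Answer: {a: -, b: +, c: ⊤, d: ⊤, e: ⊤, f: -}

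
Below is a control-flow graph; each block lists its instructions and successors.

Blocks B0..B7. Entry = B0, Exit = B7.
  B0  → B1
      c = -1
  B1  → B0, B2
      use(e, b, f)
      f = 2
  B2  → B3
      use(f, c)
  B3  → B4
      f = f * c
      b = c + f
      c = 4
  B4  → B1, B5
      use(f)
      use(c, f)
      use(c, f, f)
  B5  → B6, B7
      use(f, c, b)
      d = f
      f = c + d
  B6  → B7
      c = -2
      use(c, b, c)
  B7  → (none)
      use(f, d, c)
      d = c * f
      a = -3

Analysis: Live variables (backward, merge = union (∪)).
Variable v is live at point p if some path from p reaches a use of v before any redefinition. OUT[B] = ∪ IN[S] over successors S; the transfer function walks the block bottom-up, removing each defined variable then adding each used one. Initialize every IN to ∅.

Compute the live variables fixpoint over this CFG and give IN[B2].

Per-block solution:
  B0:  IN={b, e, f}  OUT={b, c, e, f}
  B1:  IN={b, c, e, f}  OUT={b, c, e, f}
  B2:  IN={c, e, f}  OUT={c, e, f}
  B3:  IN={c, e, f}  OUT={b, c, e, f}
  B4:  IN={b, c, e, f}  OUT={b, c, e, f}
  B5:  IN={b, c, f}  OUT={b, c, d, f}
  B6:  IN={b, d, f}  OUT={c, d, f}
  B7:  IN={c, d, f}  OUT={}

Merge at B2: OUT[B2] = IN[B3] = {c, e, f}
Applying B2's transfer function to that OUT value gives IN[B2] (row B2 above).

Answer: {c, e, f}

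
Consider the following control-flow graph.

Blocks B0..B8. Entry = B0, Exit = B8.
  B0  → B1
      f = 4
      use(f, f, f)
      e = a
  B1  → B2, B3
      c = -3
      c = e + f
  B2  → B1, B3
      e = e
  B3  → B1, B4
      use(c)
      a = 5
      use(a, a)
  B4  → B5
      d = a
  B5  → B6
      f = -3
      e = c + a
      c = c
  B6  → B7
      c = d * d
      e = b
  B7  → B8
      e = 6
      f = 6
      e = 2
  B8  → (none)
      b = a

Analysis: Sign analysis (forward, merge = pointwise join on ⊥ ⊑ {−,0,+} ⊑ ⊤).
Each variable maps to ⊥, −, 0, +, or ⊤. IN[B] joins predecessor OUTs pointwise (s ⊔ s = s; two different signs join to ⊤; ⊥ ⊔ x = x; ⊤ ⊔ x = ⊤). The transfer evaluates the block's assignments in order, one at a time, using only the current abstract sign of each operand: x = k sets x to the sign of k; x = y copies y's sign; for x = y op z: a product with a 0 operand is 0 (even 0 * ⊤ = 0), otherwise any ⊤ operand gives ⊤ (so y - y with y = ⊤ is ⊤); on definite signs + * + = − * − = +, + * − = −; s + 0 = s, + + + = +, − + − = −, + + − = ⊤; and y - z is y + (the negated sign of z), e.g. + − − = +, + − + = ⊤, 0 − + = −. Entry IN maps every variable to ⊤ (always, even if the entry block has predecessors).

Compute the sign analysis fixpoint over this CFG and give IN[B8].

Fixpoint table:
  B0: | IN=(all ⊤) | OUT={f:+; rest ⊤}
  B1: | IN={f:+; rest ⊤} | OUT={f:+; rest ⊤}
  B2: | IN={f:+; rest ⊤} | OUT={f:+; rest ⊤}
  B3: | IN={f:+; rest ⊤} | OUT={a:+, f:+; rest ⊤}
  B4: | IN={a:+, f:+; rest ⊤} | OUT={a:+, d:+, f:+; rest ⊤}
  B5: | IN={a:+, d:+, f:+; rest ⊤} | OUT={a:+, d:+, f:-; rest ⊤}
  B6: | IN={a:+, d:+, f:-; rest ⊤} | OUT={a:+, c:+, d:+, f:-; rest ⊤}
  B7: | IN={a:+, c:+, d:+, f:-; rest ⊤} | OUT={a:+, c:+, d:+, e:+, f:+; rest ⊤}
  B8: | IN={a:+, c:+, d:+, e:+, f:+; rest ⊤} | OUT={a:+, b:+, c:+, d:+, e:+, f:+; rest ⊤}

Merge at B8: IN[B8] = OUT[B7] = {a: +, b: ⊤, c: +, d: +, e: +, f: +}

Answer: {a: +, b: ⊤, c: +, d: +, e: +, f: +}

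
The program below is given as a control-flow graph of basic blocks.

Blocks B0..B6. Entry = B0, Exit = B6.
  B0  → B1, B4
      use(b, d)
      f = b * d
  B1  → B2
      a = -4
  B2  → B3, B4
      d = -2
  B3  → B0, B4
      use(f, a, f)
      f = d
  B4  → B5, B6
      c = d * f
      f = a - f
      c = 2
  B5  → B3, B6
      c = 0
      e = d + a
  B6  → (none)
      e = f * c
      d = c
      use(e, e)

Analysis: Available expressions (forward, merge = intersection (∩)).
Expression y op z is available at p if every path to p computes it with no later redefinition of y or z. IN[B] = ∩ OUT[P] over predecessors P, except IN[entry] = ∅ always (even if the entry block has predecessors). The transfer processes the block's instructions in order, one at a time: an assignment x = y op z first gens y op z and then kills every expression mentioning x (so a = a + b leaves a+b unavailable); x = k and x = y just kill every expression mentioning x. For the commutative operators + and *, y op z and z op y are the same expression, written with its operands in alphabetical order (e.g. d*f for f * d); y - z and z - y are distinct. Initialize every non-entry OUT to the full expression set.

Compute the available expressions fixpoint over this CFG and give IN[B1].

Answer: {b*d}

Trace:
Per-block solution:
  B0:   IN={}   OUT={b*d}
  B1:   IN={b*d}   OUT={b*d}
  B2:   IN={b*d}   OUT={}
  B3:   IN={}   OUT={}
  B4:   IN={}   OUT={}
  B5:   IN={}   OUT={a+d}
  B6:   IN={}   OUT={c*f}

Merge at B1: IN[B1] = OUT[B0] = {b*d}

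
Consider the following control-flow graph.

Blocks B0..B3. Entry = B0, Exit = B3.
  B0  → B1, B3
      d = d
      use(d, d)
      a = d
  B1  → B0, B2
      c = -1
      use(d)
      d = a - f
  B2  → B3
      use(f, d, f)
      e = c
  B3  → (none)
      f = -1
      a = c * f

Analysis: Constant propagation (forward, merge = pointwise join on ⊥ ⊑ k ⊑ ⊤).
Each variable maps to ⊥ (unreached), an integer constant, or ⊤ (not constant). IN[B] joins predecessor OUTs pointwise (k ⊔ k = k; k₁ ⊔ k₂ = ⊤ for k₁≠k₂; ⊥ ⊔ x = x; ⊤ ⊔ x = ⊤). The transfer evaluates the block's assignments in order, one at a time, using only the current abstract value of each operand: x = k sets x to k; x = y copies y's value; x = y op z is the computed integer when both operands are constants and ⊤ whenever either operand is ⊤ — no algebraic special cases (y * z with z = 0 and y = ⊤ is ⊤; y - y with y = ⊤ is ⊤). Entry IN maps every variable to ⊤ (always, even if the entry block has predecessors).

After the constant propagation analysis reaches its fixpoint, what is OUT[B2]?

Answer: {a: ⊤, b: ⊤, c: -1, d: ⊤, e: -1, f: ⊤}

Working:
Per-block solution:
  B0: | IN=(all ⊤) | OUT=(all ⊤)
  B1: | IN=(all ⊤) | OUT={c:-1; rest ⊤}
  B2: | IN={c:-1; rest ⊤} | OUT={c:-1, e:-1; rest ⊤}
  B3: | IN=(all ⊤) | OUT={f:-1; rest ⊤}

Merge at B2: IN[B2] = OUT[B1] = {a: ⊤, b: ⊤, c: -1, d: ⊤, e: ⊤, f: ⊤}
Applying B2's transfer function to that IN value gives OUT[B2] (row B2 above).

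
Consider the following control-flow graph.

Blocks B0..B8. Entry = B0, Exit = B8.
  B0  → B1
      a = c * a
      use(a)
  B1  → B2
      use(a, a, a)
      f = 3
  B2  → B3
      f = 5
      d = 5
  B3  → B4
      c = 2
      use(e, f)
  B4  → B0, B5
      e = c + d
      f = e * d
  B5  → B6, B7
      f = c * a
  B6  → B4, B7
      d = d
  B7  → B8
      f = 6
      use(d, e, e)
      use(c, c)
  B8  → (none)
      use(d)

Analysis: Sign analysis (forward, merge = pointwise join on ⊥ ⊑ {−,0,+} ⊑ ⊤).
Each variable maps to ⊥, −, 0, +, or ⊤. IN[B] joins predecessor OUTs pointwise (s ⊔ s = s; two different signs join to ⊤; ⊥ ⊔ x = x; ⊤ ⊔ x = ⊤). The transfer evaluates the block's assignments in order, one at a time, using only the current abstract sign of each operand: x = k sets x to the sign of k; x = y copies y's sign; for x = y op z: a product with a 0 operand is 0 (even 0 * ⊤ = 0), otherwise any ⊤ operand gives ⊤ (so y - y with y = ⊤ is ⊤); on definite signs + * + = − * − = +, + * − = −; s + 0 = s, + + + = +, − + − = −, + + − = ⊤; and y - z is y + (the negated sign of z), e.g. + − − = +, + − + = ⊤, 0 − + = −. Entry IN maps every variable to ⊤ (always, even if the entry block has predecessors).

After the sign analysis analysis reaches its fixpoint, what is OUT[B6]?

Fixpoint table:
  B0: | IN=(all ⊤) | OUT=(all ⊤)
  B1: | IN=(all ⊤) | OUT={f:+; rest ⊤}
  B2: | IN={f:+; rest ⊤} | OUT={d:+, f:+; rest ⊤}
  B3: | IN={d:+, f:+; rest ⊤} | OUT={c:+, d:+, f:+; rest ⊤}
  B4: | IN={c:+, d:+; rest ⊤} | OUT={c:+, d:+, e:+, f:+; rest ⊤}
  B5: | IN={c:+, d:+, e:+, f:+; rest ⊤} | OUT={c:+, d:+, e:+; rest ⊤}
  B6: | IN={c:+, d:+, e:+; rest ⊤} | OUT={c:+, d:+, e:+; rest ⊤}
  B7: | IN={c:+, d:+, e:+; rest ⊤} | OUT={c:+, d:+, e:+, f:+; rest ⊤}
  B8: | IN={c:+, d:+, e:+, f:+; rest ⊤} | OUT={c:+, d:+, e:+, f:+; rest ⊤}

Merge at B6: IN[B6] = OUT[B5] = {a: ⊤, b: ⊤, c: +, d: +, e: +, f: ⊤}
Applying B6's transfer function to that IN value gives OUT[B6] (row B6 above).

Answer: {a: ⊤, b: ⊤, c: +, d: +, e: +, f: ⊤}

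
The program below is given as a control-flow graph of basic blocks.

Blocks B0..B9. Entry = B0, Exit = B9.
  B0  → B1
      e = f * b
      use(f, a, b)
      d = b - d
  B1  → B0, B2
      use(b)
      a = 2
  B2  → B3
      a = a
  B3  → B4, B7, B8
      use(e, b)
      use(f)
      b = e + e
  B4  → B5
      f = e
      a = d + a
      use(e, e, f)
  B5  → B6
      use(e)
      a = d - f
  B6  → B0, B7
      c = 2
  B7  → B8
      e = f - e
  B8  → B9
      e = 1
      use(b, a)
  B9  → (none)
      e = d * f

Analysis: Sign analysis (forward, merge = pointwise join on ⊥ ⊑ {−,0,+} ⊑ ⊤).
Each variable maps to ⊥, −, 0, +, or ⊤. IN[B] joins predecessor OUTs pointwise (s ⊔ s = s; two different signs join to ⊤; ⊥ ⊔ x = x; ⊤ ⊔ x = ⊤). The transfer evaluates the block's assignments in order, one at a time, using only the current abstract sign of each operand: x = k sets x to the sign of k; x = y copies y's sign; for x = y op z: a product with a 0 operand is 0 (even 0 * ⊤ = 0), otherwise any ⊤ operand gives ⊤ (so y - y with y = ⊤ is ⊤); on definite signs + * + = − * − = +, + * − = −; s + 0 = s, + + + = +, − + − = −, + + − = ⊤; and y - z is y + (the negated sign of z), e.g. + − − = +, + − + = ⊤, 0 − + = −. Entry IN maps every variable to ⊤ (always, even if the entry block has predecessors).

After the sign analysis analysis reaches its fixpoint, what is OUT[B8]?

Converged values:
  B0:  IN=(all ⊤)  OUT=(all ⊤)
  B1:  IN=(all ⊤)  OUT={a:+; rest ⊤}
  B2:  IN={a:+; rest ⊤}  OUT={a:+; rest ⊤}
  B3:  IN={a:+; rest ⊤}  OUT={a:+; rest ⊤}
  B4:  IN={a:+; rest ⊤}  OUT=(all ⊤)
  B5:  IN=(all ⊤)  OUT=(all ⊤)
  B6:  IN=(all ⊤)  OUT={c:+; rest ⊤}
  B7:  IN=(all ⊤)  OUT=(all ⊤)
  B8:  IN=(all ⊤)  OUT={e:+; rest ⊤}
  B9:  IN={e:+; rest ⊤}  OUT=(all ⊤)

Merge at B8: IN[B8] = OUT[B3] ⊔ OUT[B7] = {a: ⊤, b: ⊤, c: ⊤, d: ⊤, e: ⊤, f: ⊤}
Applying B8's transfer function to that IN value gives OUT[B8] (row B8 above).

Answer: {a: ⊤, b: ⊤, c: ⊤, d: ⊤, e: +, f: ⊤}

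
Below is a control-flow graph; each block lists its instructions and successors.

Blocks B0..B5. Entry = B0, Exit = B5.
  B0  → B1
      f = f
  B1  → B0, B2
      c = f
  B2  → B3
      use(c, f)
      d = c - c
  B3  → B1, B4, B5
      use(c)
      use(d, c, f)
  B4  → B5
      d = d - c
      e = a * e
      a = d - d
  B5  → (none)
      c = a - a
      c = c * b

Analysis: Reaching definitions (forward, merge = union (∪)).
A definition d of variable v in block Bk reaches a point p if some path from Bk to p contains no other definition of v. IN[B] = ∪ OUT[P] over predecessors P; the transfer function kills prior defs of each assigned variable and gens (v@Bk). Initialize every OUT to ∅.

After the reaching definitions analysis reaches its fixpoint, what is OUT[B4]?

Answer: {a@B4, c@B1, d@B4, e@B4, f@B0}

Derivation:
Converged values:
  B0:   IN={c@B1, d@B2, f@B0}   OUT={c@B1, d@B2, f@B0}
  B1:   IN={c@B1, d@B2, f@B0}   OUT={c@B1, d@B2, f@B0}
  B2:   IN={c@B1, d@B2, f@B0}   OUT={c@B1, d@B2, f@B0}
  B3:   IN={c@B1, d@B2, f@B0}   OUT={c@B1, d@B2, f@B0}
  B4:   IN={c@B1, d@B2, f@B0}   OUT={a@B4, c@B1, d@B4, e@B4, f@B0}
  B5:   IN={a@B4, c@B1, d@B2, d@B4, e@B4, f@B0}   OUT={a@B4, c@B5, d@B2, d@B4, e@B4, f@B0}

Merge at B4: IN[B4] = OUT[B3] = {c@B1, d@B2, f@B0}
Applying B4's transfer function to that IN value gives OUT[B4] (row B4 above).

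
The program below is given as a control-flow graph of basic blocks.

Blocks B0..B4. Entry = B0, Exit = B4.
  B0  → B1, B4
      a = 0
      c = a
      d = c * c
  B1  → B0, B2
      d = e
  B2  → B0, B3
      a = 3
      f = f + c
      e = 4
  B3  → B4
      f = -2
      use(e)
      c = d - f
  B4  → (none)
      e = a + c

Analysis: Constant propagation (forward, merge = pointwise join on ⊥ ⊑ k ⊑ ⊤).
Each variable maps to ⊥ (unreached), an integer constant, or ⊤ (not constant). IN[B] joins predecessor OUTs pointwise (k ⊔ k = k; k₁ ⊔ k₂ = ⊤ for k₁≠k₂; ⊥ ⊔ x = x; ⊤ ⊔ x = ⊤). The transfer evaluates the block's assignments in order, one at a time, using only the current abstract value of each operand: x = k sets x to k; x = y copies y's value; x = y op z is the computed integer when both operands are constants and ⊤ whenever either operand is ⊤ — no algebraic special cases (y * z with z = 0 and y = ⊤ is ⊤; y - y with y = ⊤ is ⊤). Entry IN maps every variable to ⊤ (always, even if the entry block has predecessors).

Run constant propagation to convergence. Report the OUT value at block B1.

Answer: {a: 0, b: ⊤, c: 0, d: ⊤, e: ⊤, f: ⊤}

Trace:
Converged values:
  B0: | IN=(all ⊤) | OUT={a:0, c:0, d:0; rest ⊤}
  B1: | IN={a:0, c:0, d:0; rest ⊤} | OUT={a:0, c:0; rest ⊤}
  B2: | IN={a:0, c:0; rest ⊤} | OUT={a:3, c:0, e:4; rest ⊤}
  B3: | IN={a:3, c:0, e:4; rest ⊤} | OUT={a:3, e:4, f:-2; rest ⊤}
  B4: | IN=(all ⊤) | OUT=(all ⊤)

Merge at B1: IN[B1] = OUT[B0] = {a: 0, b: ⊤, c: 0, d: 0, e: ⊤, f: ⊤}
Applying B1's transfer function to that IN value gives OUT[B1] (row B1 above).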